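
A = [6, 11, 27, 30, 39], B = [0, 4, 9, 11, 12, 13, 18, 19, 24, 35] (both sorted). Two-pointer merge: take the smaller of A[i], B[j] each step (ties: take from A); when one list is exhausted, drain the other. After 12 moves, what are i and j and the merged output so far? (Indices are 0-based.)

i=3, j=9, merged so far=[0, 4, 6, 9, 11, 11, 12, 13, 18, 19, 24, 27]

[i=0,j=0] A[i]=6>B[j]=0 take 0 → j++
[i=0,j=1] A[i]=6>B[j]=4 take 4 → j++
[i=0,j=2] A[i]=6<=B[j]=9 take 6 → i++
[i=1,j=2] A[i]=11>B[j]=9 take 9 → j++
[i=1,j=3] A[i]=11<=B[j]=11 take 11 → i++
[i=2,j=3] A[i]=27>B[j]=11 take 11 → j++
[i=2,j=4] A[i]=27>B[j]=12 take 12 → j++
[i=2,j=5] A[i]=27>B[j]=13 take 13 → j++
[i=2,j=6] A[i]=27>B[j]=18 take 18 → j++
[i=2,j=7] A[i]=27>B[j]=19 take 19 → j++
[i=2,j=8] A[i]=27>B[j]=24 take 24 → j++
[i=2,j=9] A[i]=27<=B[j]=35 take 27 → i++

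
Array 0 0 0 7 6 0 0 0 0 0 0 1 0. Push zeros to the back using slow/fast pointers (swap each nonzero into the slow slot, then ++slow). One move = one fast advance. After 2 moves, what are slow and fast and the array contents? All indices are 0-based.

(s=0,f=0) a[fast]=0 → fast++
(s=0,f=1) a[fast]=0 → fast++

slow=0, fast=2, a=[0, 0, 0, 7, 6, 0, 0, 0, 0, 0, 0, 1, 0]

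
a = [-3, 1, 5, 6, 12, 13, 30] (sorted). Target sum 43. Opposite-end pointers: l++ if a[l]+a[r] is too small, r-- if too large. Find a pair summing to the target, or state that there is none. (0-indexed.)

[0,6] -3+30=27 <43 → l++
[1,6] 1+30=31 <43 → l++
[2,6] 5+30=35 <43 → l++
[3,6] 6+30=36 <43 → l++
[4,6] 12+30=42 <43 → l++
[5,6] 13+30=43 → found

(13, 30)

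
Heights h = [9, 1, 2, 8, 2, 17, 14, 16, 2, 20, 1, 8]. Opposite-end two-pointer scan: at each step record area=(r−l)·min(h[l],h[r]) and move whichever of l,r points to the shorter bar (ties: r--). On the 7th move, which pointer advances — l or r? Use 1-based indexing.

[1,12] min(9,8)*11=88 best=88 * → r--
[1,11] min(9,1)*10=10 best=88 → r--
[1,10] min(9,20)*9=81 best=88 → l++
[2,10] min(1,20)*8=8 best=88 → l++
[3,10] min(2,20)*7=14 best=88 → l++
[4,10] min(8,20)*6=48 best=88 → l++
[5,10] min(2,20)*5=10 best=88 → l++

l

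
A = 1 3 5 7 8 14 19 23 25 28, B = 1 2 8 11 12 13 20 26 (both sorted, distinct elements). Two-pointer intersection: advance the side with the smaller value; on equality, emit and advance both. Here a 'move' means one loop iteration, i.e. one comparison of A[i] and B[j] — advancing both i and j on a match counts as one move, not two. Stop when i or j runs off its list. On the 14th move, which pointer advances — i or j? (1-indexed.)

i

i=1 j=1: 1==1 emit, i++,j++
i=2 j=2: 3>2, j++
i=2 j=3: 3<8, i++
i=3 j=3: 5<8, i++
i=4 j=3: 7<8, i++
i=5 j=3: 8==8 emit, i++,j++
i=6 j=4: 14>11, j++
i=6 j=5: 14>12, j++
i=6 j=6: 14>13, j++
i=6 j=7: 14<20, i++
i=7 j=7: 19<20, i++
i=8 j=7: 23>20, j++
i=8 j=8: 23<26, i++
i=9 j=8: 25<26, i++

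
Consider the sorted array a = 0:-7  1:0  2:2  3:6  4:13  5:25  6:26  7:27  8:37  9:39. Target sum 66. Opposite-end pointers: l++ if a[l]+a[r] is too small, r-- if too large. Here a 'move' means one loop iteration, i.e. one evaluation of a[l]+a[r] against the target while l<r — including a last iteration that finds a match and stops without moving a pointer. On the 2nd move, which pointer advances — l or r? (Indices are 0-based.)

l=0 r=9: -7+39=32 <66, l++
l=1 r=9: 0+39=39 <66, l++

l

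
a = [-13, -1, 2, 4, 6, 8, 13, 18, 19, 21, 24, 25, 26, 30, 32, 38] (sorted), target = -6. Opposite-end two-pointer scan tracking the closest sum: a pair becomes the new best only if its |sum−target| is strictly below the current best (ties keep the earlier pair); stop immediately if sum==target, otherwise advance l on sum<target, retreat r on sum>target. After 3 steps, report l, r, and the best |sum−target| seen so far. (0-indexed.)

[0,15] -13+38=25 d=31 * → r--
[0,14] -13+32=19 d=25 * → r--
[0,13] -13+30=17 d=23 * → r--

l=0, r=12, best |Δ|=23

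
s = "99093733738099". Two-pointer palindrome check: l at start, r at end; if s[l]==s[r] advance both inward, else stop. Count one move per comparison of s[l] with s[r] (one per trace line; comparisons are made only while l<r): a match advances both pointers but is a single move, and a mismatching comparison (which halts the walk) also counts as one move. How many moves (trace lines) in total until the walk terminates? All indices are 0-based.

[0,13] '9'=='9' → l++,r--
[1,12] '9'=='9' → l++,r--
[2,11] '0'=='0' → l++,r--
[3,10] '9'!='8' → stop

4 moves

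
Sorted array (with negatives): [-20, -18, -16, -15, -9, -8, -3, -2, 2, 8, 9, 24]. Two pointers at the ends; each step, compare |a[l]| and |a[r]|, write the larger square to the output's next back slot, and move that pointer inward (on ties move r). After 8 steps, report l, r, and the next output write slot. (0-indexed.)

[0,11] |-20|<=|24| out[11]=576 → r--
[0,10] |-20|>|9| out[10]=400 → l++
[1,10] |-18|>|9| out[9]=324 → l++
[2,10] |-16|>|9| out[8]=256 → l++
[3,10] |-15|>|9| out[7]=225 → l++
[4,10] |-9|<=|9| out[6]=81 → r--
[4,9] |-9|>|8| out[5]=81 → l++
[5,9] |-8|<=|8| out[4]=64 → r--

l=5, r=8, next write slot=3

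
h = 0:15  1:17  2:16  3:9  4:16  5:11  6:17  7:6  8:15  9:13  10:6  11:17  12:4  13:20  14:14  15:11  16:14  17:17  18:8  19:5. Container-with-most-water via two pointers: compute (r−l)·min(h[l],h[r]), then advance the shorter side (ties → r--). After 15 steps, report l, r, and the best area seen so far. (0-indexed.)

l=9, r=13, best area=272

l=0 r=19: min(15,5)*19=95 best=95 *, r--
l=0 r=18: min(15,8)*18=144 best=144 *, r--
l=0 r=17: min(15,17)*17=255 best=255 *, l++
l=1 r=17: min(17,17)*16=272 best=272 *, r--
l=1 r=16: min(17,14)*15=210 best=272, r--
l=1 r=15: min(17,11)*14=154 best=272, r--
l=1 r=14: min(17,14)*13=182 best=272, r--
l=1 r=13: min(17,20)*12=204 best=272, l++
l=2 r=13: min(16,20)*11=176 best=272, l++
l=3 r=13: min(9,20)*10=90 best=272, l++
l=4 r=13: min(16,20)*9=144 best=272, l++
l=5 r=13: min(11,20)*8=88 best=272, l++
l=6 r=13: min(17,20)*7=119 best=272, l++
l=7 r=13: min(6,20)*6=36 best=272, l++
l=8 r=13: min(15,20)*5=75 best=272, l++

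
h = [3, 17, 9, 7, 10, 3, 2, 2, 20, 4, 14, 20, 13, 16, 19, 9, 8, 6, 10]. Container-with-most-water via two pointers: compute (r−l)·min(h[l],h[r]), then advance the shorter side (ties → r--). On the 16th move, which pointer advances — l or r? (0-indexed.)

r

[0,18] min(3,10)*18=54 best=54 * → l++
[1,18] min(17,10)*17=170 best=170 * → r--
[1,17] min(17,6)*16=96 best=170 → r--
[1,16] min(17,8)*15=120 best=170 → r--
[1,15] min(17,9)*14=126 best=170 → r--
[1,14] min(17,19)*13=221 best=221 * → l++
[2,14] min(9,19)*12=108 best=221 → l++
[3,14] min(7,19)*11=77 best=221 → l++
[4,14] min(10,19)*10=100 best=221 → l++
[5,14] min(3,19)*9=27 best=221 → l++
[6,14] min(2,19)*8=16 best=221 → l++
[7,14] min(2,19)*7=14 best=221 → l++
[8,14] min(20,19)*6=114 best=221 → r--
[8,13] min(20,16)*5=80 best=221 → r--
[8,12] min(20,13)*4=52 best=221 → r--
[8,11] min(20,20)*3=60 best=221 → r--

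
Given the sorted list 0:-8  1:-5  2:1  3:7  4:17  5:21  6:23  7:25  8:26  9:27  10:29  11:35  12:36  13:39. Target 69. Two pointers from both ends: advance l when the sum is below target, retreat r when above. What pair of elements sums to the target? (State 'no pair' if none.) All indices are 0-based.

[0,13] -8+39=31 <69 → l++
[1,13] -5+39=34 <69 → l++
[2,13] 1+39=40 <69 → l++
[3,13] 7+39=46 <69 → l++
[4,13] 17+39=56 <69 → l++
[5,13] 21+39=60 <69 → l++
[6,13] 23+39=62 <69 → l++
[7,13] 25+39=64 <69 → l++
[8,13] 26+39=65 <69 → l++
[9,13] 27+39=66 <69 → l++
[10,13] 29+39=68 <69 → l++
[11,13] 35+39=74 >69 → r--
[11,12] 35+36=71 >69 → r--

no pair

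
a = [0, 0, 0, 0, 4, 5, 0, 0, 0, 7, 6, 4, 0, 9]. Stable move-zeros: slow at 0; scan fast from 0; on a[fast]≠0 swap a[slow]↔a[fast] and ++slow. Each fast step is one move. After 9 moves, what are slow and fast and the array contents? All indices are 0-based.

(s=0,f=0) a[fast]=0 → fast++
(s=0,f=1) a[fast]=0 → fast++
(s=0,f=2) a[fast]=0 → fast++
(s=0,f=3) a[fast]=0 → fast++
(s=0,f=4) a[fast]=4≠0 swap→a[0]=4 → slow++,fast++
(s=1,f=5) a[fast]=5≠0 swap→a[1]=5 → slow++,fast++
(s=2,f=6) a[fast]=0 → fast++
(s=2,f=7) a[fast]=0 → fast++
(s=2,f=8) a[fast]=0 → fast++

slow=2, fast=9, a=[4, 5, 0, 0, 0, 0, 0, 0, 0, 7, 6, 4, 0, 9]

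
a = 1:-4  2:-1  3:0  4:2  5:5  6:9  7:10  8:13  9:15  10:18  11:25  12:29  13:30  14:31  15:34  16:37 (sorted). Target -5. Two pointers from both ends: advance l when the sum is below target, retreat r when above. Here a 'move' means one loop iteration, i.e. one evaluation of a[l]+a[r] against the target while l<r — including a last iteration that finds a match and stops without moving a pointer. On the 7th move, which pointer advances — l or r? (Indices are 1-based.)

[1,16] -4+37=33 >-5 → r--
[1,15] -4+34=30 >-5 → r--
[1,14] -4+31=27 >-5 → r--
[1,13] -4+30=26 >-5 → r--
[1,12] -4+29=25 >-5 → r--
[1,11] -4+25=21 >-5 → r--
[1,10] -4+18=14 >-5 → r--

r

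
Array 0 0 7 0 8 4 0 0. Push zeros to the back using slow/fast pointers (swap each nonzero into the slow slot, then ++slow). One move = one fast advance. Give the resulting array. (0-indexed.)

[7, 8, 4, 0, 0, 0, 0, 0]

(s=0,f=0) a[fast]=0 → fast++
(s=0,f=1) a[fast]=0 → fast++
(s=0,f=2) a[fast]=7≠0 swap→a[0]=7 → slow++,fast++
(s=1,f=3) a[fast]=0 → fast++
(s=1,f=4) a[fast]=8≠0 swap→a[1]=8 → slow++,fast++
(s=2,f=5) a[fast]=4≠0 swap→a[2]=4 → slow++,fast++
(s=3,f=6) a[fast]=0 → fast++
(s=3,f=7) a[fast]=0 → fast++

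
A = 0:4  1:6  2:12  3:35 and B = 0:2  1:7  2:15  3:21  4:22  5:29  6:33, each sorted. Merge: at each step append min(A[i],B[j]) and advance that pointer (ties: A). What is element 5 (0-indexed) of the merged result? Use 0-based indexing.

merged[5] = 15

i=0 j=0: A[i]=4>B[j]=2 take 2, j++
i=0 j=1: A[i]=4<=B[j]=7 take 4, i++
i=1 j=1: A[i]=6<=B[j]=7 take 6, i++
i=2 j=1: A[i]=12>B[j]=7 take 7, j++
i=2 j=2: A[i]=12<=B[j]=15 take 12, i++
i=3 j=2: A[i]=35>B[j]=15 take 15, j++
i=3 j=3: A[i]=35>B[j]=21 take 21, j++
i=3 j=4: A[i]=35>B[j]=22 take 22, j++
i=3 j=5: A[i]=35>B[j]=29 take 29, j++
i=3 j=6: A[i]=35>B[j]=33 take 33, j++
i=3 j=7: B done, take A[i]=35, i++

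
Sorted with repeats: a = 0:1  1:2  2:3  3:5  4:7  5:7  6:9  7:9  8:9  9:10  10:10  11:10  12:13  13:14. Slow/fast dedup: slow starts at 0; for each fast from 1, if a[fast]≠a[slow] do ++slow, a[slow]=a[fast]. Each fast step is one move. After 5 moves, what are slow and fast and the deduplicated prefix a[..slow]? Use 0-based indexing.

slow=4, fast=6, prefix=[1, 2, 3, 5, 7]

slow=0 fast=1: a[fast]=2≠a[slow]=1 write a[1]=2, slow++,fast++
slow=1 fast=2: a[fast]=3≠a[slow]=2 write a[2]=3, slow++,fast++
slow=2 fast=3: a[fast]=5≠a[slow]=3 write a[3]=5, slow++,fast++
slow=3 fast=4: a[fast]=7≠a[slow]=5 write a[4]=7, slow++,fast++
slow=4 fast=5: a[fast]=7=a[slow] dup, fast++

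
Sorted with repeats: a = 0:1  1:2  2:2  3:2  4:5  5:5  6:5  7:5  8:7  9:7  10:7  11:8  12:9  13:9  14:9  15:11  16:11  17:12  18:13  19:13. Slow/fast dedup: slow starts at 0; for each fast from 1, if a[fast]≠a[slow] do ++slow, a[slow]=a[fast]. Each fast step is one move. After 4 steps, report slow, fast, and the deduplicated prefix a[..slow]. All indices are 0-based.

slow=0 fast=1: a[fast]=2≠a[slow]=1 write a[1]=2, slow++,fast++
slow=1 fast=2: a[fast]=2=a[slow] dup, fast++
slow=1 fast=3: a[fast]=2=a[slow] dup, fast++
slow=1 fast=4: a[fast]=5≠a[slow]=2 write a[2]=5, slow++,fast++

slow=2, fast=5, prefix=[1, 2, 5]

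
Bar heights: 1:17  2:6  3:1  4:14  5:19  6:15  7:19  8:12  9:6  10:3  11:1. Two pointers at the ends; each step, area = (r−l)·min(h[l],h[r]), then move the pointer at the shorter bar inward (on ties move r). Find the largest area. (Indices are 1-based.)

max area = 102

l=1 r=11: min(17,1)*10=10 best=10 *, r--
l=1 r=10: min(17,3)*9=27 best=27 *, r--
l=1 r=9: min(17,6)*8=48 best=48 *, r--
l=1 r=8: min(17,12)*7=84 best=84 *, r--
l=1 r=7: min(17,19)*6=102 best=102 *, l++
l=2 r=7: min(6,19)*5=30 best=102, l++
l=3 r=7: min(1,19)*4=4 best=102, l++
l=4 r=7: min(14,19)*3=42 best=102, l++
l=5 r=7: min(19,19)*2=38 best=102, r--
l=5 r=6: min(19,15)*1=15 best=102, r--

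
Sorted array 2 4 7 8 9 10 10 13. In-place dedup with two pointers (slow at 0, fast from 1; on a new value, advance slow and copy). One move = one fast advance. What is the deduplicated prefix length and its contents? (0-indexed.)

(s=0,f=1) a[fast]=4≠a[slow]=2 write a[1]=4 → slow++,fast++
(s=1,f=2) a[fast]=7≠a[slow]=4 write a[2]=7 → slow++,fast++
(s=2,f=3) a[fast]=8≠a[slow]=7 write a[3]=8 → slow++,fast++
(s=3,f=4) a[fast]=9≠a[slow]=8 write a[4]=9 → slow++,fast++
(s=4,f=5) a[fast]=10≠a[slow]=9 write a[5]=10 → slow++,fast++
(s=5,f=6) a[fast]=10=a[slow] dup → fast++
(s=5,f=7) a[fast]=13≠a[slow]=10 write a[6]=13 → slow++,fast++

length 7; prefix = [2, 4, 7, 8, 9, 10, 13]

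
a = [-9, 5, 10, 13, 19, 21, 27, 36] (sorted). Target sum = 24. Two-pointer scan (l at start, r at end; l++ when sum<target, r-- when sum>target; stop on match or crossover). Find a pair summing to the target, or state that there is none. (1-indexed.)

(5, 19)

l=1 r=8: -9+36=27 >24, r--
l=1 r=7: -9+27=18 <24, l++
l=2 r=7: 5+27=32 >24, r--
l=2 r=6: 5+21=26 >24, r--
l=2 r=5: 5+19=24, found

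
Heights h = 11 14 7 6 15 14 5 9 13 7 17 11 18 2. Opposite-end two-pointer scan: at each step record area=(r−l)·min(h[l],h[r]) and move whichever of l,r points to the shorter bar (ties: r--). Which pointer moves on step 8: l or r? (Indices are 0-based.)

l

[0,13] min(11,2)*13=26 best=26 * → r--
[0,12] min(11,18)*12=132 best=132 * → l++
[1,12] min(14,18)*11=154 best=154 * → l++
[2,12] min(7,18)*10=70 best=154 → l++
[3,12] min(6,18)*9=54 best=154 → l++
[4,12] min(15,18)*8=120 best=154 → l++
[5,12] min(14,18)*7=98 best=154 → l++
[6,12] min(5,18)*6=30 best=154 → l++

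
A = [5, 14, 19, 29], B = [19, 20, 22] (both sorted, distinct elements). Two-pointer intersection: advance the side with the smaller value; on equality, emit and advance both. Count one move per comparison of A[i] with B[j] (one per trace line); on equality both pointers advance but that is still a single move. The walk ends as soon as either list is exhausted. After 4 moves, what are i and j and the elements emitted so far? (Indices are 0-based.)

i=3, j=2, emitted=[19]

[i=0,j=0] 5<19 → i++
[i=1,j=0] 14<19 → i++
[i=2,j=0] 19==19 emit → i++,j++
[i=3,j=1] 29>20 → j++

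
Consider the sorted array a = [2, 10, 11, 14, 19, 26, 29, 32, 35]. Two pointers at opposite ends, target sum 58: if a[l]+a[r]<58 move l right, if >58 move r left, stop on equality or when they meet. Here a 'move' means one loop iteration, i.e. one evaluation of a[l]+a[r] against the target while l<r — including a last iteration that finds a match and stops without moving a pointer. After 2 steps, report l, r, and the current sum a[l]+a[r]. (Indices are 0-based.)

l=2, r=8, sum=46

[0,8] 2+35=37 <58 → l++
[1,8] 10+35=45 <58 → l++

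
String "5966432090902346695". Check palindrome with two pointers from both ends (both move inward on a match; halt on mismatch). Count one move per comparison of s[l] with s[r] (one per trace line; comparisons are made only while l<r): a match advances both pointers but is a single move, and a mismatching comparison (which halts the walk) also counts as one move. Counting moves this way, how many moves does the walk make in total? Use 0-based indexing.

9 moves

l=0 r=18: '5'=='5', l++,r--
l=1 r=17: '9'=='9', l++,r--
l=2 r=16: '6'=='6', l++,r--
l=3 r=15: '6'=='6', l++,r--
l=4 r=14: '4'=='4', l++,r--
l=5 r=13: '3'=='3', l++,r--
l=6 r=12: '2'=='2', l++,r--
l=7 r=11: '0'=='0', l++,r--
l=8 r=10: '9'=='9', l++,r--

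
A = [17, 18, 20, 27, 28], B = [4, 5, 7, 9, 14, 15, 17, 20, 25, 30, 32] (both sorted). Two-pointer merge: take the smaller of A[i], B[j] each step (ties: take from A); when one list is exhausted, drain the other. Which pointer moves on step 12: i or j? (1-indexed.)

j

[i=1,j=1] A[i]=17>B[j]=4 take 4 → j++
[i=1,j=2] A[i]=17>B[j]=5 take 5 → j++
[i=1,j=3] A[i]=17>B[j]=7 take 7 → j++
[i=1,j=4] A[i]=17>B[j]=9 take 9 → j++
[i=1,j=5] A[i]=17>B[j]=14 take 14 → j++
[i=1,j=6] A[i]=17>B[j]=15 take 15 → j++
[i=1,j=7] A[i]=17<=B[j]=17 take 17 → i++
[i=2,j=7] A[i]=18>B[j]=17 take 17 → j++
[i=2,j=8] A[i]=18<=B[j]=20 take 18 → i++
[i=3,j=8] A[i]=20<=B[j]=20 take 20 → i++
[i=4,j=8] A[i]=27>B[j]=20 take 20 → j++
[i=4,j=9] A[i]=27>B[j]=25 take 25 → j++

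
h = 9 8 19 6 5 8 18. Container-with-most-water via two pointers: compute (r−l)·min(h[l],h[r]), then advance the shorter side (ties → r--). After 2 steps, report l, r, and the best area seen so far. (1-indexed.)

[1,7] min(9,18)*6=54 best=54 * → l++
[2,7] min(8,18)*5=40 best=54 → l++

l=3, r=7, best area=54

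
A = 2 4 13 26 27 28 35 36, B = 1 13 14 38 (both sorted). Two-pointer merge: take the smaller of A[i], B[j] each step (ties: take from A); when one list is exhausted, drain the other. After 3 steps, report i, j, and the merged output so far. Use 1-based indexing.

[i=1,j=1] A[i]=2>B[j]=1 take 1 → j++
[i=1,j=2] A[i]=2<=B[j]=13 take 2 → i++
[i=2,j=2] A[i]=4<=B[j]=13 take 4 → i++

i=3, j=2, merged so far=[1, 2, 4]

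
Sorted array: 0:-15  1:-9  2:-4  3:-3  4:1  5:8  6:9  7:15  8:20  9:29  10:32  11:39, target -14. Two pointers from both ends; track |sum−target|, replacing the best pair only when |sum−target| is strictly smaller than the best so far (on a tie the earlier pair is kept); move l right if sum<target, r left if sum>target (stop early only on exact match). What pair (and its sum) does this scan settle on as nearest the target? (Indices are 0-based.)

pair (-15, 1) with sum -14 (|Δ|=0)

[0,11] -15+39=24 d=38 * → r--
[0,10] -15+32=17 d=31 * → r--
[0,9] -15+29=14 d=28 * → r--
[0,8] -15+20=5 d=19 * → r--
[0,7] -15+15=0 d=14 * → r--
[0,6] -15+9=-6 d=8 * → r--
[0,5] -15+8=-7 d=7 * → r--
[0,4] -15+1=-14 d=0 * → stop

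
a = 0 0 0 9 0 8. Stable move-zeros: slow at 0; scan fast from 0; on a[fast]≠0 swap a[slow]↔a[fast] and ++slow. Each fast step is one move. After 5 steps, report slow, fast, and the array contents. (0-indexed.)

slow=1, fast=5, a=[9, 0, 0, 0, 0, 8]

slow=0 fast=0: a[fast]=0, fast++
slow=0 fast=1: a[fast]=0, fast++
slow=0 fast=2: a[fast]=0, fast++
slow=0 fast=3: a[fast]=9≠0 swap→a[0]=9, slow++,fast++
slow=1 fast=4: a[fast]=0, fast++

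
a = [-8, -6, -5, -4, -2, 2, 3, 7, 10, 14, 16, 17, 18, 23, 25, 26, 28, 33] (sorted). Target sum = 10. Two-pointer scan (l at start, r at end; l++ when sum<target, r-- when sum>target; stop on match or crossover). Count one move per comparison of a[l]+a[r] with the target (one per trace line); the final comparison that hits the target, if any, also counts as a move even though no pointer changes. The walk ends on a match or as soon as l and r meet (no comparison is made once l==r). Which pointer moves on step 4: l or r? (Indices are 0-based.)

r

[0,17] -8+33=25 >10 → r--
[0,16] -8+28=20 >10 → r--
[0,15] -8+26=18 >10 → r--
[0,14] -8+25=17 >10 → r--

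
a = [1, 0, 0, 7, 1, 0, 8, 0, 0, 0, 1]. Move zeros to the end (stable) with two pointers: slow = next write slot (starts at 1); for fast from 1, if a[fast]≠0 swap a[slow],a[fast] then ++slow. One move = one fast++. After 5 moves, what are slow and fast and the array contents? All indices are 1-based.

slow=4, fast=6, a=[1, 7, 1, 0, 0, 0, 8, 0, 0, 0, 1]

(s=1,f=1) a[fast]=1≠0 swap→a[1]=1 → slow++,fast++
(s=2,f=2) a[fast]=0 → fast++
(s=2,f=3) a[fast]=0 → fast++
(s=2,f=4) a[fast]=7≠0 swap→a[2]=7 → slow++,fast++
(s=3,f=5) a[fast]=1≠0 swap→a[3]=1 → slow++,fast++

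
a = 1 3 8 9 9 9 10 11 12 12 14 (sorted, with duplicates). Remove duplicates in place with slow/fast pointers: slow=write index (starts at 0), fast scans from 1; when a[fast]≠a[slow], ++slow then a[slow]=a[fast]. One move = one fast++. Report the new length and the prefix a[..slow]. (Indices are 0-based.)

(s=0,f=1) a[fast]=3≠a[slow]=1 write a[1]=3 → slow++,fast++
(s=1,f=2) a[fast]=8≠a[slow]=3 write a[2]=8 → slow++,fast++
(s=2,f=3) a[fast]=9≠a[slow]=8 write a[3]=9 → slow++,fast++
(s=3,f=4) a[fast]=9=a[slow] dup → fast++
(s=3,f=5) a[fast]=9=a[slow] dup → fast++
(s=3,f=6) a[fast]=10≠a[slow]=9 write a[4]=10 → slow++,fast++
(s=4,f=7) a[fast]=11≠a[slow]=10 write a[5]=11 → slow++,fast++
(s=5,f=8) a[fast]=12≠a[slow]=11 write a[6]=12 → slow++,fast++
(s=6,f=9) a[fast]=12=a[slow] dup → fast++
(s=6,f=10) a[fast]=14≠a[slow]=12 write a[7]=14 → slow++,fast++

length 8; prefix = [1, 3, 8, 9, 10, 11, 12, 14]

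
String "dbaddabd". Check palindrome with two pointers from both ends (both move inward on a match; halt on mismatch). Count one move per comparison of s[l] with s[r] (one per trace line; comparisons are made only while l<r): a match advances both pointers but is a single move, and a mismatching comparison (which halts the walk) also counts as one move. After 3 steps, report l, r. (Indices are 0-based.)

l=0 r=7: 'd'=='d', l++,r--
l=1 r=6: 'b'=='b', l++,r--
l=2 r=5: 'a'=='a', l++,r--

l=3, r=4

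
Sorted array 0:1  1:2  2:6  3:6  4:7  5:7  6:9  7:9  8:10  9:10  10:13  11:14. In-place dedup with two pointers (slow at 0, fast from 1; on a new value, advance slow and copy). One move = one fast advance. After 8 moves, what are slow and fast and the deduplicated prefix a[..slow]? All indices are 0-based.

(s=0,f=1) a[fast]=2≠a[slow]=1 write a[1]=2 → slow++,fast++
(s=1,f=2) a[fast]=6≠a[slow]=2 write a[2]=6 → slow++,fast++
(s=2,f=3) a[fast]=6=a[slow] dup → fast++
(s=2,f=4) a[fast]=7≠a[slow]=6 write a[3]=7 → slow++,fast++
(s=3,f=5) a[fast]=7=a[slow] dup → fast++
(s=3,f=6) a[fast]=9≠a[slow]=7 write a[4]=9 → slow++,fast++
(s=4,f=7) a[fast]=9=a[slow] dup → fast++
(s=4,f=8) a[fast]=10≠a[slow]=9 write a[5]=10 → slow++,fast++

slow=5, fast=9, prefix=[1, 2, 6, 7, 9, 10]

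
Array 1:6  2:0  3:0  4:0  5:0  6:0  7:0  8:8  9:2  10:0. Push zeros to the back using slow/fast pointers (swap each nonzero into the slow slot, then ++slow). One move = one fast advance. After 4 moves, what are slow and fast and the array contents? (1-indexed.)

slow=2, fast=5, a=[6, 0, 0, 0, 0, 0, 0, 8, 2, 0]

slow=1 fast=1: a[fast]=6≠0 swap→a[1]=6, slow++,fast++
slow=2 fast=2: a[fast]=0, fast++
slow=2 fast=3: a[fast]=0, fast++
slow=2 fast=4: a[fast]=0, fast++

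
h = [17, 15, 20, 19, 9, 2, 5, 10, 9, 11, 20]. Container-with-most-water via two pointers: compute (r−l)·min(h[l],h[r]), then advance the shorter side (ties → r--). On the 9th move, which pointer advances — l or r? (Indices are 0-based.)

[0,10] min(17,20)*10=170 best=170 * → l++
[1,10] min(15,20)*9=135 best=170 → l++
[2,10] min(20,20)*8=160 best=170 → r--
[2,9] min(20,11)*7=77 best=170 → r--
[2,8] min(20,9)*6=54 best=170 → r--
[2,7] min(20,10)*5=50 best=170 → r--
[2,6] min(20,5)*4=20 best=170 → r--
[2,5] min(20,2)*3=6 best=170 → r--
[2,4] min(20,9)*2=18 best=170 → r--

r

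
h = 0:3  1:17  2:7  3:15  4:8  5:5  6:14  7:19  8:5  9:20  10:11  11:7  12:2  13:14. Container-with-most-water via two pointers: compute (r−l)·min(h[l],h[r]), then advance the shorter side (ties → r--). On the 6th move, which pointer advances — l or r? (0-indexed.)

[0,13] min(3,14)*13=39 best=39 * → l++
[1,13] min(17,14)*12=168 best=168 * → r--
[1,12] min(17,2)*11=22 best=168 → r--
[1,11] min(17,7)*10=70 best=168 → r--
[1,10] min(17,11)*9=99 best=168 → r--
[1,9] min(17,20)*8=136 best=168 → l++

l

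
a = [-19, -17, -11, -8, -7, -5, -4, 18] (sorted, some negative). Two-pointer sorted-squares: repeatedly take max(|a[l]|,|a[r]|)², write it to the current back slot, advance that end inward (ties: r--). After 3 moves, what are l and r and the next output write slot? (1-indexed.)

[1,8] |-19|>|18| out[8]=361 → l++
[2,8] |-17|<=|18| out[7]=324 → r--
[2,7] |-17|>|-4| out[6]=289 → l++

l=3, r=7, next write slot=5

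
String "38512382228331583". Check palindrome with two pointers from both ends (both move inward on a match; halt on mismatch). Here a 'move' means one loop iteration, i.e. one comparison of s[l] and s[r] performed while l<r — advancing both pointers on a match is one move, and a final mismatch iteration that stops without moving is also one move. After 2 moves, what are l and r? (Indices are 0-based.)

l=2, r=14

[0,16] '3'=='3' → l++,r--
[1,15] '8'=='8' → l++,r--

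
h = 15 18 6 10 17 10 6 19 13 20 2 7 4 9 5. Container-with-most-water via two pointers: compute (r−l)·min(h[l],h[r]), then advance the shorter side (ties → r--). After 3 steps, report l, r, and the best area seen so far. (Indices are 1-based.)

l=1 r=15: min(15,5)*14=70 best=70 *, r--
l=1 r=14: min(15,9)*13=117 best=117 *, r--
l=1 r=13: min(15,4)*12=48 best=117, r--

l=1, r=12, best area=117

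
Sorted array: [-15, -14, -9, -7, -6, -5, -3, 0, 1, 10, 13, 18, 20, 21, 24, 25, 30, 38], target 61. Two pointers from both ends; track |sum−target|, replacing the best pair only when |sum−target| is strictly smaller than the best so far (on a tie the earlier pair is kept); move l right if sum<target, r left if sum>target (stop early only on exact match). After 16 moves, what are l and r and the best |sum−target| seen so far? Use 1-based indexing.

l=16, r=17, best |Δ|=1

[1,18] -15+38=23 d=38 * → l++
[2,18] -14+38=24 d=37 * → l++
[3,18] -9+38=29 d=32 * → l++
[4,18] -7+38=31 d=30 * → l++
[5,18] -6+38=32 d=29 * → l++
[6,18] -5+38=33 d=28 * → l++
[7,18] -3+38=35 d=26 * → l++
[8,18] 0+38=38 d=23 * → l++
[9,18] 1+38=39 d=22 * → l++
[10,18] 10+38=48 d=13 * → l++
[11,18] 13+38=51 d=10 * → l++
[12,18] 18+38=56 d=5 * → l++
[13,18] 20+38=58 d=3 * → l++
[14,18] 21+38=59 d=2 * → l++
[15,18] 24+38=62 d=1 * → r--
[15,17] 24+30=54 d=7 → l++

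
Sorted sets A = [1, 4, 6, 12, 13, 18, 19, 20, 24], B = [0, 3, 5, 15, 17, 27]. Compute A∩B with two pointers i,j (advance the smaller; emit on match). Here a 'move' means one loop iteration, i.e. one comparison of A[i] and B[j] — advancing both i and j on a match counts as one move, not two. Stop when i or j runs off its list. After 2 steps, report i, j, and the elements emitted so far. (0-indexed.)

[i=0,j=0] 1>0 → j++
[i=0,j=1] 1<3 → i++

i=1, j=1, emitted=[]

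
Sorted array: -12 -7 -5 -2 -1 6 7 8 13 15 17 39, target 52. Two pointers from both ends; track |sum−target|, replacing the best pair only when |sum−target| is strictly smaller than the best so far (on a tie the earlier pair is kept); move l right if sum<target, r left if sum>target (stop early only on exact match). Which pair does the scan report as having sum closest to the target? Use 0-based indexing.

[0,11] -12+39=27 d=25 * → l++
[1,11] -7+39=32 d=20 * → l++
[2,11] -5+39=34 d=18 * → l++
[3,11] -2+39=37 d=15 * → l++
[4,11] -1+39=38 d=14 * → l++
[5,11] 6+39=45 d=7 * → l++
[6,11] 7+39=46 d=6 * → l++
[7,11] 8+39=47 d=5 * → l++
[8,11] 13+39=52 d=0 * → stop

pair (13, 39) with sum 52 (|Δ|=0)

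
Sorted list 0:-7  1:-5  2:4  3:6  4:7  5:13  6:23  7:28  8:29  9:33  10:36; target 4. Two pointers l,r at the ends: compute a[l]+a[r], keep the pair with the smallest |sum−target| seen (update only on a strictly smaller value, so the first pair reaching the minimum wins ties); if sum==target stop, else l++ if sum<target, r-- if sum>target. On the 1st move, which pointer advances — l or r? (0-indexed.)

r

[0,10] -7+36=29 d=25 * → r--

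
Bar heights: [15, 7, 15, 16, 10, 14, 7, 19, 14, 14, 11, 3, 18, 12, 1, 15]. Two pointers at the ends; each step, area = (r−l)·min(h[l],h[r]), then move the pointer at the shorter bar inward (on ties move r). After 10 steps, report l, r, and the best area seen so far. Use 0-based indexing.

[0,15] min(15,15)*15=225 best=225 * → r--
[0,14] min(15,1)*14=14 best=225 → r--
[0,13] min(15,12)*13=156 best=225 → r--
[0,12] min(15,18)*12=180 best=225 → l++
[1,12] min(7,18)*11=77 best=225 → l++
[2,12] min(15,18)*10=150 best=225 → l++
[3,12] min(16,18)*9=144 best=225 → l++
[4,12] min(10,18)*8=80 best=225 → l++
[5,12] min(14,18)*7=98 best=225 → l++
[6,12] min(7,18)*6=42 best=225 → l++

l=7, r=12, best area=225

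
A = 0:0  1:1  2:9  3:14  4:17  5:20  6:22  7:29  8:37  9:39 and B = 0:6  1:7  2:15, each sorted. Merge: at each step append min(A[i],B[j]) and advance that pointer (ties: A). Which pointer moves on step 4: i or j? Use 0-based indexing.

j

[i=0,j=0] A[i]=0<=B[j]=6 take 0 → i++
[i=1,j=0] A[i]=1<=B[j]=6 take 1 → i++
[i=2,j=0] A[i]=9>B[j]=6 take 6 → j++
[i=2,j=1] A[i]=9>B[j]=7 take 7 → j++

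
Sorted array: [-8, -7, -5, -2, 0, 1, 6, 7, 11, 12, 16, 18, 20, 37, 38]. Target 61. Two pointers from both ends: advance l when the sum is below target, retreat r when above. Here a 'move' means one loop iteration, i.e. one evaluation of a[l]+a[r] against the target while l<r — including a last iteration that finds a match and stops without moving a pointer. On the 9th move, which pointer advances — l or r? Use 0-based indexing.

l

l=0 r=14: -8+38=30 <61, l++
l=1 r=14: -7+38=31 <61, l++
l=2 r=14: -5+38=33 <61, l++
l=3 r=14: -2+38=36 <61, l++
l=4 r=14: 0+38=38 <61, l++
l=5 r=14: 1+38=39 <61, l++
l=6 r=14: 6+38=44 <61, l++
l=7 r=14: 7+38=45 <61, l++
l=8 r=14: 11+38=49 <61, l++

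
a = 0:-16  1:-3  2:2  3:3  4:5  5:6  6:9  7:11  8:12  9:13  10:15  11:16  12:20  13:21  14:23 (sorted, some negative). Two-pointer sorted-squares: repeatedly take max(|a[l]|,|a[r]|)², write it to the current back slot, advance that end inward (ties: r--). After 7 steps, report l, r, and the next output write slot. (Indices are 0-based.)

l=1, r=8, next write slot=7

l=0 r=14: |-16|<=|23| out[14]=529, r--
l=0 r=13: |-16|<=|21| out[13]=441, r--
l=0 r=12: |-16|<=|20| out[12]=400, r--
l=0 r=11: |-16|<=|16| out[11]=256, r--
l=0 r=10: |-16|>|15| out[10]=256, l++
l=1 r=10: |-3|<=|15| out[9]=225, r--
l=1 r=9: |-3|<=|13| out[8]=169, r--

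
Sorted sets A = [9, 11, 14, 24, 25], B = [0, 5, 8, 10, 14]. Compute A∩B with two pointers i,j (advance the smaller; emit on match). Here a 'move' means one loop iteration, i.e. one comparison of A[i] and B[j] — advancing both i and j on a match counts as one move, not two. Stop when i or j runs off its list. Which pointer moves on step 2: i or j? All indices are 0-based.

j

i=0 j=0: 9>0, j++
i=0 j=1: 9>5, j++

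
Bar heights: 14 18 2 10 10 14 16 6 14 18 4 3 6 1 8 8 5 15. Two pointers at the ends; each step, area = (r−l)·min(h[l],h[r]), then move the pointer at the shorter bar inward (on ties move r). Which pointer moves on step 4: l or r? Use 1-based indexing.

[1,18] min(14,15)*17=238 best=238 * → l++
[2,18] min(18,15)*16=240 best=240 * → r--
[2,17] min(18,5)*15=75 best=240 → r--
[2,16] min(18,8)*14=112 best=240 → r--

r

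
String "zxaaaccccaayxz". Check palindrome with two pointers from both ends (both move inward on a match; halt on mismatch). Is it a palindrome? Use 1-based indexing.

[1,14] 'z'=='z' → l++,r--
[2,13] 'x'=='x' → l++,r--
[3,12] 'a'!='y' → stop

not a palindrome (mismatch at 3,12)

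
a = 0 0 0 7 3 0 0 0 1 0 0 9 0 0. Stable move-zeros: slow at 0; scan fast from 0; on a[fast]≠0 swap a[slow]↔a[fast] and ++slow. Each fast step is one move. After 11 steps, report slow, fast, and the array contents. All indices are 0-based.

slow=3, fast=11, a=[7, 3, 1, 0, 0, 0, 0, 0, 0, 0, 0, 9, 0, 0]

slow=0 fast=0: a[fast]=0, fast++
slow=0 fast=1: a[fast]=0, fast++
slow=0 fast=2: a[fast]=0, fast++
slow=0 fast=3: a[fast]=7≠0 swap→a[0]=7, slow++,fast++
slow=1 fast=4: a[fast]=3≠0 swap→a[1]=3, slow++,fast++
slow=2 fast=5: a[fast]=0, fast++
slow=2 fast=6: a[fast]=0, fast++
slow=2 fast=7: a[fast]=0, fast++
slow=2 fast=8: a[fast]=1≠0 swap→a[2]=1, slow++,fast++
slow=3 fast=9: a[fast]=0, fast++
slow=3 fast=10: a[fast]=0, fast++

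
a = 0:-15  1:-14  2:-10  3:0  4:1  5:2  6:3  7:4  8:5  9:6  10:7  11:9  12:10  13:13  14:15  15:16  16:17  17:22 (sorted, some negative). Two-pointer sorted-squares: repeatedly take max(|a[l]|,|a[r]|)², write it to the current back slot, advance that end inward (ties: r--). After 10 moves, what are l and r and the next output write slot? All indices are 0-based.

l=3, r=10, next write slot=7

l=0 r=17: |-15|<=|22| out[17]=484, r--
l=0 r=16: |-15|<=|17| out[16]=289, r--
l=0 r=15: |-15|<=|16| out[15]=256, r--
l=0 r=14: |-15|<=|15| out[14]=225, r--
l=0 r=13: |-15|>|13| out[13]=225, l++
l=1 r=13: |-14|>|13| out[12]=196, l++
l=2 r=13: |-10|<=|13| out[11]=169, r--
l=2 r=12: |-10|<=|10| out[10]=100, r--
l=2 r=11: |-10|>|9| out[9]=100, l++
l=3 r=11: |0|<=|9| out[8]=81, r--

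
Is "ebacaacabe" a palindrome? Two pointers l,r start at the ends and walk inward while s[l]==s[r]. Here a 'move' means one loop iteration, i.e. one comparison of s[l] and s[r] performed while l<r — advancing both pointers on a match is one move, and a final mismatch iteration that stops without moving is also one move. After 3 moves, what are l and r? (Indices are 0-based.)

l=3, r=6

[0,9] 'e'=='e' → l++,r--
[1,8] 'b'=='b' → l++,r--
[2,7] 'a'=='a' → l++,r--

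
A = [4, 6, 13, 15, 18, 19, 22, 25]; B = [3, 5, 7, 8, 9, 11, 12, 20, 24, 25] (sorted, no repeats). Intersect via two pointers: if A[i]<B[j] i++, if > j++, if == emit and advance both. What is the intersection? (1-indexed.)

i=1 j=1: 4>3, j++
i=1 j=2: 4<5, i++
i=2 j=2: 6>5, j++
i=2 j=3: 6<7, i++
i=3 j=3: 13>7, j++
i=3 j=4: 13>8, j++
i=3 j=5: 13>9, j++
i=3 j=6: 13>11, j++
i=3 j=7: 13>12, j++
i=3 j=8: 13<20, i++
i=4 j=8: 15<20, i++
i=5 j=8: 18<20, i++
i=6 j=8: 19<20, i++
i=7 j=8: 22>20, j++
i=7 j=9: 22<24, i++
i=8 j=9: 25>24, j++
i=8 j=10: 25==25 emit, i++,j++

intersection = [25]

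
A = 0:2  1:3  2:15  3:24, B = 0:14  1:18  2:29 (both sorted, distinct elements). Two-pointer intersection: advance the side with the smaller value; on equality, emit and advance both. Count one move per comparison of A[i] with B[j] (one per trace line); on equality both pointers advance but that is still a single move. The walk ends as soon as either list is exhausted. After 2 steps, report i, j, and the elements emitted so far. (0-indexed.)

i=2, j=0, emitted=[]

[i=0,j=0] 2<14 → i++
[i=1,j=0] 3<14 → i++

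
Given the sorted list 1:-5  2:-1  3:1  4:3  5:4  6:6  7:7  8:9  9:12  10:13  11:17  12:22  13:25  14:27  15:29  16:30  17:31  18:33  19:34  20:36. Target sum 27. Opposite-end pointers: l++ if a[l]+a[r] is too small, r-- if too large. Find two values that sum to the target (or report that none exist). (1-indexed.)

l=1 r=20: -5+36=31 >27, r--
l=1 r=19: -5+34=29 >27, r--
l=1 r=18: -5+33=28 >27, r--
l=1 r=17: -5+31=26 <27, l++
l=2 r=17: -1+31=30 >27, r--
l=2 r=16: -1+30=29 >27, r--
l=2 r=15: -1+29=28 >27, r--
l=2 r=14: -1+27=26 <27, l++
l=3 r=14: 1+27=28 >27, r--
l=3 r=13: 1+25=26 <27, l++
l=4 r=13: 3+25=28 >27, r--
l=4 r=12: 3+22=25 <27, l++
l=5 r=12: 4+22=26 <27, l++
l=6 r=12: 6+22=28 >27, r--
l=6 r=11: 6+17=23 <27, l++
l=7 r=11: 7+17=24 <27, l++
l=8 r=11: 9+17=26 <27, l++
l=9 r=11: 12+17=29 >27, r--
l=9 r=10: 12+13=25 <27, l++

no pair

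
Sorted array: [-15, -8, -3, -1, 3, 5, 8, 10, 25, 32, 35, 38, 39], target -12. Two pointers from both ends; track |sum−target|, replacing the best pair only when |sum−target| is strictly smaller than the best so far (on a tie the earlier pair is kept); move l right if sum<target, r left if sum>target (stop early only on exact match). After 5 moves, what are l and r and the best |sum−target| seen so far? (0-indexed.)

l=0 r=12: -15+39=24 d=36 *, r--
l=0 r=11: -15+38=23 d=35 *, r--
l=0 r=10: -15+35=20 d=32 *, r--
l=0 r=9: -15+32=17 d=29 *, r--
l=0 r=8: -15+25=10 d=22 *, r--

l=0, r=7, best |Δ|=22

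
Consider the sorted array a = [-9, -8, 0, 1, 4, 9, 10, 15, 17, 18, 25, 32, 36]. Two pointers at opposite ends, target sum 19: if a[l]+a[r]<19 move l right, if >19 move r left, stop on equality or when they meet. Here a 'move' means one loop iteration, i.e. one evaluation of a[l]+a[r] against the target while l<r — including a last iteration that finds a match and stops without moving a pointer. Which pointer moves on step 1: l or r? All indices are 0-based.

r

[0,12] -9+36=27 >19 → r--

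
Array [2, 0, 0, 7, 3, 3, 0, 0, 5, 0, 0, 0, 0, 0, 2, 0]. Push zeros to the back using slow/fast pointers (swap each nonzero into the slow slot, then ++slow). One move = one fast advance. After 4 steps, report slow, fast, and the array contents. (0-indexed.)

slow=2, fast=4, a=[2, 7, 0, 0, 3, 3, 0, 0, 5, 0, 0, 0, 0, 0, 2, 0]

(s=0,f=0) a[fast]=2≠0 swap→a[0]=2 → slow++,fast++
(s=1,f=1) a[fast]=0 → fast++
(s=1,f=2) a[fast]=0 → fast++
(s=1,f=3) a[fast]=7≠0 swap→a[1]=7 → slow++,fast++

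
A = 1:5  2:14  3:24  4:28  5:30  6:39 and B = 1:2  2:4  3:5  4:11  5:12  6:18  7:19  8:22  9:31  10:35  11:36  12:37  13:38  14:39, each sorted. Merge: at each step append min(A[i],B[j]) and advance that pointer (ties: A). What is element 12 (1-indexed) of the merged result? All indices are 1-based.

[i=1,j=1] A[i]=5>B[j]=2 take 2 → j++
[i=1,j=2] A[i]=5>B[j]=4 take 4 → j++
[i=1,j=3] A[i]=5<=B[j]=5 take 5 → i++
[i=2,j=3] A[i]=14>B[j]=5 take 5 → j++
[i=2,j=4] A[i]=14>B[j]=11 take 11 → j++
[i=2,j=5] A[i]=14>B[j]=12 take 12 → j++
[i=2,j=6] A[i]=14<=B[j]=18 take 14 → i++
[i=3,j=6] A[i]=24>B[j]=18 take 18 → j++
[i=3,j=7] A[i]=24>B[j]=19 take 19 → j++
[i=3,j=8] A[i]=24>B[j]=22 take 22 → j++
[i=3,j=9] A[i]=24<=B[j]=31 take 24 → i++
[i=4,j=9] A[i]=28<=B[j]=31 take 28 → i++
[i=5,j=9] A[i]=30<=B[j]=31 take 30 → i++
[i=6,j=9] A[i]=39>B[j]=31 take 31 → j++
[i=6,j=10] A[i]=39>B[j]=35 take 35 → j++
[i=6,j=11] A[i]=39>B[j]=36 take 36 → j++
[i=6,j=12] A[i]=39>B[j]=37 take 37 → j++
[i=6,j=13] A[i]=39>B[j]=38 take 38 → j++
[i=6,j=14] A[i]=39<=B[j]=39 take 39 → i++
[i=7,j=14] A done, take B[j]=39 → j++

merged[12] = 28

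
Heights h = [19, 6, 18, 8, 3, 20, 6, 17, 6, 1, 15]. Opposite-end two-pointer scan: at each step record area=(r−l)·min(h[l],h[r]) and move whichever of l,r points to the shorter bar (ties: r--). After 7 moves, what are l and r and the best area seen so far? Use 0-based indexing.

l=2, r=5, best area=150

[0,10] min(19,15)*10=150 best=150 * → r--
[0,9] min(19,1)*9=9 best=150 → r--
[0,8] min(19,6)*8=48 best=150 → r--
[0,7] min(19,17)*7=119 best=150 → r--
[0,6] min(19,6)*6=36 best=150 → r--
[0,5] min(19,20)*5=95 best=150 → l++
[1,5] min(6,20)*4=24 best=150 → l++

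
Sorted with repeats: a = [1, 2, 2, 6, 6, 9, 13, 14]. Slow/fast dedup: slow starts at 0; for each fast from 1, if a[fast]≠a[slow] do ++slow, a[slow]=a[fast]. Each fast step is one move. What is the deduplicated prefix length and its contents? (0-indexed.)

(s=0,f=1) a[fast]=2≠a[slow]=1 write a[1]=2 → slow++,fast++
(s=1,f=2) a[fast]=2=a[slow] dup → fast++
(s=1,f=3) a[fast]=6≠a[slow]=2 write a[2]=6 → slow++,fast++
(s=2,f=4) a[fast]=6=a[slow] dup → fast++
(s=2,f=5) a[fast]=9≠a[slow]=6 write a[3]=9 → slow++,fast++
(s=3,f=6) a[fast]=13≠a[slow]=9 write a[4]=13 → slow++,fast++
(s=4,f=7) a[fast]=14≠a[slow]=13 write a[5]=14 → slow++,fast++

length 6; prefix = [1, 2, 6, 9, 13, 14]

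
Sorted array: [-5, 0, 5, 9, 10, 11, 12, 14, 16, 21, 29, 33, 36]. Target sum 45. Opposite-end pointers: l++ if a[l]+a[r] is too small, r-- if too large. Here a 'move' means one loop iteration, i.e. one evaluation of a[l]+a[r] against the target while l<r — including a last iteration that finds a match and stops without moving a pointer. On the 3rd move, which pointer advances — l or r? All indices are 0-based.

[0,12] -5+36=31 <45 → l++
[1,12] 0+36=36 <45 → l++
[2,12] 5+36=41 <45 → l++

l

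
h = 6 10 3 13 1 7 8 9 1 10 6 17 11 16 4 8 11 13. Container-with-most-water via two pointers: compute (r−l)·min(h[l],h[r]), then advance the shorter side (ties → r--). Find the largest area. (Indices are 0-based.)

max area = 182

l=0 r=17: min(6,13)*17=102 best=102 *, l++
l=1 r=17: min(10,13)*16=160 best=160 *, l++
l=2 r=17: min(3,13)*15=45 best=160, l++
l=3 r=17: min(13,13)*14=182 best=182 *, r--
l=3 r=16: min(13,11)*13=143 best=182, r--
l=3 r=15: min(13,8)*12=96 best=182, r--
l=3 r=14: min(13,4)*11=44 best=182, r--
l=3 r=13: min(13,16)*10=130 best=182, l++
l=4 r=13: min(1,16)*9=9 best=182, l++
l=5 r=13: min(7,16)*8=56 best=182, l++
l=6 r=13: min(8,16)*7=56 best=182, l++
l=7 r=13: min(9,16)*6=54 best=182, l++
l=8 r=13: min(1,16)*5=5 best=182, l++
l=9 r=13: min(10,16)*4=40 best=182, l++
l=10 r=13: min(6,16)*3=18 best=182, l++
l=11 r=13: min(17,16)*2=32 best=182, r--
l=11 r=12: min(17,11)*1=11 best=182, r--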